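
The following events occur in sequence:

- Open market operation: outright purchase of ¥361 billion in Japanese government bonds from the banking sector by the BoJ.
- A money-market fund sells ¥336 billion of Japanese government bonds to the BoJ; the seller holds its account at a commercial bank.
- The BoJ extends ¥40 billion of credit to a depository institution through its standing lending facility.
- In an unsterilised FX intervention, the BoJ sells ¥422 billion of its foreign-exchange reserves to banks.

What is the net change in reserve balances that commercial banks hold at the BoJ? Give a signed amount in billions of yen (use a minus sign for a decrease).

+¥315 billion

OMO purchase (from banks) ¥361 billion: the BoJ pays by crediting reserve accounts → +¥361B.
Asset purchase (from non-banks) ¥336 billion: the BoJ pays by crediting reserve accounts → +¥336B.
Discount-window loan ¥40 billion: the loan is credited to the bank's reserve account → +¥40B.
FX sale ¥422 billion: the buying banks pay out of their reserve balances → −¥422B.
Net: 361 + 336 + 40 − 422 = +¥315 billion.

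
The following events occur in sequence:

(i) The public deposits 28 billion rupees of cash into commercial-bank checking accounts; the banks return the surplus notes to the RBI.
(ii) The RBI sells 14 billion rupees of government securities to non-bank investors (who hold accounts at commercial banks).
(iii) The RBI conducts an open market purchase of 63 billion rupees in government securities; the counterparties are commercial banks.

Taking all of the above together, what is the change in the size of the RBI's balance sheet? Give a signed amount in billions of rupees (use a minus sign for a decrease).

Currency deposit 28 billion rupees: only the composition of liabilities changes → 0.
Asset sale (to non-banks) 14 billion rupees: an RBI asset is shed → −14B.
OMO purchase (from banks) 63 billion rupees: an RBI asset is acquired → +63B.
Net: 0 − 14 + 63 = +49 billion.

+49 billion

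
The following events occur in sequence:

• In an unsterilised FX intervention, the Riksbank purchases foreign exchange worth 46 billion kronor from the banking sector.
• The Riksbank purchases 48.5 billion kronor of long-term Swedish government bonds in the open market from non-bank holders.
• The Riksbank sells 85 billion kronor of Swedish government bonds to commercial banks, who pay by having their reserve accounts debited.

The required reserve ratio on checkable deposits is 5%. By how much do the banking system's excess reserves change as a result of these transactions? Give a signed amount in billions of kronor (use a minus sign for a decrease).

FX purchase 46 billion kronor: reserves +46B, deposits 0.
Asset purchase (from non-banks) 48.5 billion kronor: reserves +48.5B, deposits +48.5B.
OMO sale (to banks) 85 billion kronor: reserves −85B, deposits 0.
Totals: Δreserves = +9.5B, Δdeposits = +48.5B.
Δrequired reserves = 5% × +48.5B = +2.425B.
Δexcess reserves = Δreserves − Δrequired = +9.5B − (+2.425B) = +7.075 billion.

+7.075 billion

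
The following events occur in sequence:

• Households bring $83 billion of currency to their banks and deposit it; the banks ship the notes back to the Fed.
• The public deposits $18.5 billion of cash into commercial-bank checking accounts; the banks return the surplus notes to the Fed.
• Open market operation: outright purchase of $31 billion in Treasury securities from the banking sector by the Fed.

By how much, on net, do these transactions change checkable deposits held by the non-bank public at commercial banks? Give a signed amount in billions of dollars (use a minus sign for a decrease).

Fed balance sheet:
  Assets:      Securities +$31B
  Liabilities: Bank reserves +$132.5B, Currency in circulation −$101.5B
Commercial banking system:
  Assets:      Reserves at CB +$132.5B, Securities −$31B
  Liabilities: Checkable deposits +$101.5B
So the change in checkable deposits held by the non-bank public at commercial banks is +$101.5 billion.

+$101.5 billion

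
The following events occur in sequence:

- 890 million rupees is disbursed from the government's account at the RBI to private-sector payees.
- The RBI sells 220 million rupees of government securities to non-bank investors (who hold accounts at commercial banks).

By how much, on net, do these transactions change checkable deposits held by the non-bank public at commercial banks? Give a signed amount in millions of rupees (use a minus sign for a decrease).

+670 million

Government spending 890 million rupees: non-bank counterparties' bank balances rise → +890M.
Asset sale (to non-banks) 220 million rupees: non-bank counterparties' bank balances fall → −220M.
Net: 890 − 220 = +670 million.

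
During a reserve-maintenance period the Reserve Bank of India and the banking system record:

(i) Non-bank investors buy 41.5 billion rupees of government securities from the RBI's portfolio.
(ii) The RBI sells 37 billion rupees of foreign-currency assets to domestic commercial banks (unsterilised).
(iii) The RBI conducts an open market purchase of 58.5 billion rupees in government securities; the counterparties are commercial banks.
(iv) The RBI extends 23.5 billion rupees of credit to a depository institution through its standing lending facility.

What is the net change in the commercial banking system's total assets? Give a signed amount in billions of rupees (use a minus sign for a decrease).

Asset sale (to non-banks) 41.5 billion rupees: bank balance sheets shrink → −41.5B.
FX sale 37 billion rupees: just an asset swap on bank balance sheets → 0.
OMO purchase (from banks) 58.5 billion rupees: just an asset swap on bank balance sheets → 0.
Discount-window loan 23.5 billion rupees: bank balance sheets expand → +23.5B.
Net: −41.5 + 0 + 0 + 23.5 = -18 billion.

-18 billion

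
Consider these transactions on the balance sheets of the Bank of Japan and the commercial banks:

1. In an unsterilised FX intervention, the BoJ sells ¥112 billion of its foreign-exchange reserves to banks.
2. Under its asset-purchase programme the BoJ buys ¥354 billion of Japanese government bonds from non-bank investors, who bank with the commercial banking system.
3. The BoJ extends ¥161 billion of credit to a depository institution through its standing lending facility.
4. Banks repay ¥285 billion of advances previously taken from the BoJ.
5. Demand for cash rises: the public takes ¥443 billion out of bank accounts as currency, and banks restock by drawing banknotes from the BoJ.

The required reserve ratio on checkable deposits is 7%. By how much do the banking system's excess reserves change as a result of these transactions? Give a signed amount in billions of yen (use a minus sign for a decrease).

FX sale ¥112 billion: reserves −¥112B, deposits 0.
Asset purchase (from non-banks) ¥354 billion: reserves +¥354B, deposits +¥354B.
Discount-window loan ¥161 billion: reserves +¥161B, deposits 0.
Discount-window repayment ¥285 billion: reserves −¥285B, deposits 0.
Currency withdrawal ¥443 billion: reserves −¥443B, deposits −¥443B.
Totals: Δreserves = −¥325B, Δdeposits = −¥89B.
Δrequired reserves = 7% × −¥89B = −¥6.23B.
Δexcess reserves = Δreserves − Δrequired = −¥325B − (−¥6.23B) = -¥318.77 billion.

-¥318.77 billion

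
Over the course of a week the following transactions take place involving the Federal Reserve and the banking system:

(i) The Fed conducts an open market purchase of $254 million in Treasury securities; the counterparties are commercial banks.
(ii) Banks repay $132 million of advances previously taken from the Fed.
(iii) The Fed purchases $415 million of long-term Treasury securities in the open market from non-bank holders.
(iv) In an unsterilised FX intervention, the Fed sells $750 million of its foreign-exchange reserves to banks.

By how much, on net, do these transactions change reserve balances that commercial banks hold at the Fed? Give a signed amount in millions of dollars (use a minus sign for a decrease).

Fed balance sheet:
  Assets:      Securities +$669M, Loans to banks −$132M, Foreign assets −$750M
  Liabilities: Bank reserves −$213M
Commercial banking system:
  Assets:      Reserves at CB −$213M, Securities −$254M, Foreign assets +$750M
  Liabilities: Checkable deposits +$415M, Borrowings from CB −$132M
So the change in reserve balances that commercial banks hold at the Fed is -$213 million.

-$213 million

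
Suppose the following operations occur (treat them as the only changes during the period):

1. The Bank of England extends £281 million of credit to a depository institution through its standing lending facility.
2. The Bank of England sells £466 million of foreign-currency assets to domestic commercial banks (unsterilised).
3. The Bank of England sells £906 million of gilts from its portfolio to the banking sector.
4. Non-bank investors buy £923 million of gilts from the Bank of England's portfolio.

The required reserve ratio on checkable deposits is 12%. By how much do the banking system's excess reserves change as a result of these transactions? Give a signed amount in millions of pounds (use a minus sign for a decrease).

-£1903.24 million

Discount-window loan £281 million: reserves +£281M, deposits 0.
FX sale £466 million: reserves −£466M, deposits 0.
OMO sale (to banks) £906 million: reserves −£906M, deposits 0.
Asset sale (to non-banks) £923 million: reserves −£923M, deposits −£923M.
Totals: Δreserves = −£2014M, Δdeposits = −£923M.
Δrequired reserves = 12% × −£923M = −£110.76M.
Δexcess reserves = Δreserves − Δrequired = −£2014M − (−£110.76M) = -£1903.24 million.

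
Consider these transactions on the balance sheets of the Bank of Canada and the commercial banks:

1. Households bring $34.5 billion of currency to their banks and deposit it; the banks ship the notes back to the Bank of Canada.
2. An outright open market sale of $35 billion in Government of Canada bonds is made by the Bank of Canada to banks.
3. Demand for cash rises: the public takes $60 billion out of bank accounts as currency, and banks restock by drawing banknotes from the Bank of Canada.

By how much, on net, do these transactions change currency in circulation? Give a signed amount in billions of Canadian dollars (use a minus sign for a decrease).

+$25.5 billion

Currency deposit $34.5 billion: notes return to the central bank → −$34.5B.
OMO sale (to banks) $35 billion: no currency enters or leaves circulation → 0.
Currency withdrawal $60 billion: notes leave the central bank → +$60B.
Net: −34.5 + 0 + 60 = +$25.5 billion.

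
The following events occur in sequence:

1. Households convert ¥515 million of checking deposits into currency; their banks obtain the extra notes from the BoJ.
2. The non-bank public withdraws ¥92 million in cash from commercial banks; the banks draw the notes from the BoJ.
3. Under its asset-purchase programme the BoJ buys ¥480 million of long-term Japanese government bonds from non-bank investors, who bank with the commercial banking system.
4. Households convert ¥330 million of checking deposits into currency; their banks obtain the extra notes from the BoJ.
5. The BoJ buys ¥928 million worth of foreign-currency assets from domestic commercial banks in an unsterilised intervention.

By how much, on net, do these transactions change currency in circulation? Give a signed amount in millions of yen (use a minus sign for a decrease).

Currency withdrawal ¥515 million: notes leave the central bank → +¥515M.
Currency withdrawal ¥92 million: notes leave the central bank → +¥92M.
Asset purchase (from non-banks) ¥480 million: no currency enters or leaves circulation → 0.
Currency withdrawal ¥330 million: notes leave the central bank → +¥330M.
FX purchase ¥928 million: no currency enters or leaves circulation → 0.
Net: 515 + 92 + 0 + 330 + 0 = +¥937 million.

+¥937 million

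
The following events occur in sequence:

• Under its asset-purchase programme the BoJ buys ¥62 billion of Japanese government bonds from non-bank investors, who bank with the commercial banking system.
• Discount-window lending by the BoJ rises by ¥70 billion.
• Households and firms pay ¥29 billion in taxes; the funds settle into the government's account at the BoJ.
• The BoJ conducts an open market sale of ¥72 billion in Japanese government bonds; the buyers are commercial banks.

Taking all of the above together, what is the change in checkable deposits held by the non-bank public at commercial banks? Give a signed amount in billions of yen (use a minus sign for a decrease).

BoJ balance sheet:
  Assets:      Securities −¥10B, Loans to banks +¥70B
  Liabilities: Bank reserves +¥31B, Government deposits +¥29B
Commercial banking system:
  Assets:      Reserves at CB +¥31B, Securities +¥72B
  Liabilities: Checkable deposits +¥33B, Borrowings from CB +¥70B
So the change in checkable deposits held by the non-bank public at commercial banks is +¥33 billion.

+¥33 billion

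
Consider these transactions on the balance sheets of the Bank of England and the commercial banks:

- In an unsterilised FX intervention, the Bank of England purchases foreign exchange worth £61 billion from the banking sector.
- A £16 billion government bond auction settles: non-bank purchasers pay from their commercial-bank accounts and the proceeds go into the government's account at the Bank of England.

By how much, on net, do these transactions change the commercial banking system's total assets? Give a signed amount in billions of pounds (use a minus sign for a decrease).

Bank of England balance sheet:
  Assets:      Foreign assets +£61B
  Liabilities: Bank reserves +£45B, Government deposits +£16B
Commercial banking system:
  Assets:      Reserves at CB +£45B, Foreign assets −£61B
  Liabilities: Checkable deposits −£16B
Change in total bank assets = -£16 billion.

-£16 billion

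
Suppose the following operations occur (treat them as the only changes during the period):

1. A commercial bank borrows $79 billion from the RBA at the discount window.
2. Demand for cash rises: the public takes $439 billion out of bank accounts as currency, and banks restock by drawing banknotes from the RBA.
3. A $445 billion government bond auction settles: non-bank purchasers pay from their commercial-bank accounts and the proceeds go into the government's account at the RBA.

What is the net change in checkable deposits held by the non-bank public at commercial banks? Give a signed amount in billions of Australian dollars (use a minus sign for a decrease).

-$884 billion

RBA balance sheet:
  Assets:      Loans to banks +$79B
  Liabilities: Bank reserves −$805B, Currency in circulation +$439B, Government deposits +$445B
Commercial banking system:
  Assets:      Reserves at CB −$805B
  Liabilities: Checkable deposits −$884B, Borrowings from CB +$79B
So the change in checkable deposits held by the non-bank public at commercial banks is -$884 billion.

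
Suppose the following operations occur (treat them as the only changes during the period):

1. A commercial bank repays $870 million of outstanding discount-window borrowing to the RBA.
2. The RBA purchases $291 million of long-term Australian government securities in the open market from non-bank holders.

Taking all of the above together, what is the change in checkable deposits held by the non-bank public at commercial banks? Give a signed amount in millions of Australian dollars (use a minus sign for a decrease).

+$291 million

Discount-window repayment $870 million: the counterparty is a bank, so public deposits are unchanged → 0.
Asset purchase (from non-banks) $291 million: non-bank counterparties' bank balances rise → +$291M.
Net: 0 + 291 = +$291 million.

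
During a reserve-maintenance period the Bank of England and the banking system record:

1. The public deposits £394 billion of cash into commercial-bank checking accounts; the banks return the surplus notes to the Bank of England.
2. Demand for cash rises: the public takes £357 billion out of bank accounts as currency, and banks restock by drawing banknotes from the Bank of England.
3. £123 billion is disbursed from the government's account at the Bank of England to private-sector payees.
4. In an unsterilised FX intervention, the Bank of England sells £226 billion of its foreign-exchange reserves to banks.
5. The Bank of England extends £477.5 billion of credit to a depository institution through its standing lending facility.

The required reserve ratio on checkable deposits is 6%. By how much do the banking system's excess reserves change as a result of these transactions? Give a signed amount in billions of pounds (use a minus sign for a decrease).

+£401.9 billion

Currency deposit £394 billion: reserves +£394B, deposits +£394B.
Currency withdrawal £357 billion: reserves −£357B, deposits −£357B.
Government spending £123 billion: reserves +£123B, deposits +£123B.
FX sale £226 billion: reserves −£226B, deposits 0.
Discount-window loan £477.5 billion: reserves +£477.5B, deposits 0.
Totals: Δreserves = +£411.5B, Δdeposits = +£160B.
Δrequired reserves = 6% × +£160B = +£9.6B.
Δexcess reserves = Δreserves − Δrequired = +£411.5B − (+£9.6B) = +£401.9 billion.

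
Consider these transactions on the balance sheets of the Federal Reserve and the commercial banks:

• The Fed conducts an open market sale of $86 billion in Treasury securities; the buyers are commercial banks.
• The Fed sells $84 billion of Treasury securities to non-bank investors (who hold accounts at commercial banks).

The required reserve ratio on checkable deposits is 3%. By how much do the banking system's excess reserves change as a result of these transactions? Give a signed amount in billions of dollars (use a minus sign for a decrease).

OMO sale (to banks) $86 billion: reserves −$86B, deposits 0.
Asset sale (to non-banks) $84 billion: reserves −$84B, deposits −$84B.
Totals: Δreserves = −$170B, Δdeposits = −$84B.
Δrequired reserves = 3% × −$84B = −$2.52B.
Δexcess reserves = Δreserves − Δrequired = −$170B − (−$2.52B) = -$167.48 billion.

-$167.48 billion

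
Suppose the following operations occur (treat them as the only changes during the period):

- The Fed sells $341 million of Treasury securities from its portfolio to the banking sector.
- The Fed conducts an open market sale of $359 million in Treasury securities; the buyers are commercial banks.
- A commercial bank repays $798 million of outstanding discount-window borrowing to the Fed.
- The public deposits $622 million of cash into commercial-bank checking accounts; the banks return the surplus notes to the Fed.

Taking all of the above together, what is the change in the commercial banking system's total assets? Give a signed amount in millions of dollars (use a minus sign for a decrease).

-$176 million

Fed balance sheet:
  Assets:      Securities −$700M, Loans to banks −$798M
  Liabilities: Bank reserves −$876M, Currency in circulation −$622M
Commercial banking system:
  Assets:      Reserves at CB −$876M, Securities +$700M
  Liabilities: Checkable deposits +$622M, Borrowings from CB −$798M
Change in total bank assets = -$176 million.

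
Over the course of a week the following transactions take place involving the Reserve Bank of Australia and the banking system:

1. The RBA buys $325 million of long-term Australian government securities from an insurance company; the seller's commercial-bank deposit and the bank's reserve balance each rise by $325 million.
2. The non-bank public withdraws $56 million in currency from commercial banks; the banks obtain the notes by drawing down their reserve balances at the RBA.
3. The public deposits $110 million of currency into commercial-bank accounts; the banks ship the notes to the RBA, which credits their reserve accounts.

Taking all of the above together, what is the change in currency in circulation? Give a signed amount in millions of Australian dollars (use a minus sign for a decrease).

RBA balance sheet:
  Assets:      Securities +$325M
  Liabilities: Bank reserves +$379M, Currency in circulation −$54M
So the change in currency in circulation is -$54 million.

-$54 million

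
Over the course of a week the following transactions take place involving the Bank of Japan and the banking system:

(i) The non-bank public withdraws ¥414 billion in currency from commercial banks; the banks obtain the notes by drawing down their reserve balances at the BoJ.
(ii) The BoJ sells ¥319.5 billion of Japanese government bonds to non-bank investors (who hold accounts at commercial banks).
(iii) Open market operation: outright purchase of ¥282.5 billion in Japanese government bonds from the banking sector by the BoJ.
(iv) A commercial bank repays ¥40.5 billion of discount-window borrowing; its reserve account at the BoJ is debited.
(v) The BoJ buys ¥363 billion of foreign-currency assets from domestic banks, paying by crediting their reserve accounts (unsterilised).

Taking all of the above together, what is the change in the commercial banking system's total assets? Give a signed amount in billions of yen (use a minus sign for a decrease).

Currency withdrawal ¥414 billion: bank balance sheets shrink → −¥414B.
Asset sale (to non-banks) ¥319.5 billion: bank balance sheets shrink → −¥319.5B.
OMO purchase (from banks) ¥282.5 billion: just an asset swap on bank balance sheets → 0.
Discount-window repayment ¥40.5 billion: bank balance sheets shrink → −¥40.5B.
FX purchase ¥363 billion: just an asset swap on bank balance sheets → 0.
Net: −414 − 319.5 + 0 − 40.5 + 0 = -¥774 billion.

-¥774 billion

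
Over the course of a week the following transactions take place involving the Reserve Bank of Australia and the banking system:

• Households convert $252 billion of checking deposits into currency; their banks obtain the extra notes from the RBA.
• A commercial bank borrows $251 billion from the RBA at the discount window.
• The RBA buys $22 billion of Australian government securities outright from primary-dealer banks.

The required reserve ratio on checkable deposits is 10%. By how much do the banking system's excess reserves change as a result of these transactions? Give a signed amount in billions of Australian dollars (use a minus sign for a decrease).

Currency withdrawal $252 billion: reserves −$252B, deposits −$252B.
Discount-window loan $251 billion: reserves +$251B, deposits 0.
OMO purchase (from banks) $22 billion: reserves +$22B, deposits 0.
Totals: Δreserves = +$21B, Δdeposits = −$252B.
Δrequired reserves = 10% × −$252B = −$25.2B.
Δexcess reserves = Δreserves − Δrequired = +$21B − (−$25.2B) = +$46.2 billion.

+$46.2 billion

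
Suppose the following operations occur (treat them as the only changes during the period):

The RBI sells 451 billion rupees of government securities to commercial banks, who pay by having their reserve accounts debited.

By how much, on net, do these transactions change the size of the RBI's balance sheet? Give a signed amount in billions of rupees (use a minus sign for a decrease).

-451 billion

RBI balance sheet:
  Assets:      Securities −451B
  Liabilities: Bank reserves −451B
Change in total RBI assets = -451 billion.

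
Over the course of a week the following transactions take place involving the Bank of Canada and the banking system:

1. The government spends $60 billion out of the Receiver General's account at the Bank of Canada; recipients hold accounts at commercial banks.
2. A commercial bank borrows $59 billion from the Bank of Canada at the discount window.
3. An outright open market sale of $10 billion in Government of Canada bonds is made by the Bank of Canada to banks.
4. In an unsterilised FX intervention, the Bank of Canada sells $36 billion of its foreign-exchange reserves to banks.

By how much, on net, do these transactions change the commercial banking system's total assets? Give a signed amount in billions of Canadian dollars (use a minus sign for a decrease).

Government spending $60 billion: bank balance sheets expand → +$60B.
Discount-window loan $59 billion: bank balance sheets expand → +$59B.
OMO sale (to banks) $10 billion: just an asset swap on bank balance sheets → 0.
FX sale $36 billion: just an asset swap on bank balance sheets → 0.
Net: 60 + 59 + 0 + 0 = +$119 billion.

+$119 billion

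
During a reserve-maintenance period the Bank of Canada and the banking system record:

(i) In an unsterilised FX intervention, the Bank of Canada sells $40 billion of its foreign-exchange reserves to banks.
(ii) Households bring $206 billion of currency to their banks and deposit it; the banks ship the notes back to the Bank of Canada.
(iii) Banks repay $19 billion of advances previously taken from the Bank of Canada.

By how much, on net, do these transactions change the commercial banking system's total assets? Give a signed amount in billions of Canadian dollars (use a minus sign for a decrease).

+$187 billion

FX sale $40 billion: just an asset swap on bank balance sheets → 0.
Currency deposit $206 billion: bank balance sheets expand → +$206B.
Discount-window repayment $19 billion: bank balance sheets shrink → −$19B.
Net: 0 + 206 − 19 = +$187 billion.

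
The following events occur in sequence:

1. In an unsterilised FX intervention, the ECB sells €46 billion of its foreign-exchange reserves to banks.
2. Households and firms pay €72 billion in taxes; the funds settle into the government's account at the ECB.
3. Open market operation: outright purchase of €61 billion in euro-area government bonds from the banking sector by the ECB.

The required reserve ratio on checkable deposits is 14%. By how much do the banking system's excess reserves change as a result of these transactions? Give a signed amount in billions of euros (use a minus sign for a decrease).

-€46.92 billion

FX sale €46 billion: reserves −€46B, deposits 0.
Government account inflow €72 billion: reserves −€72B, deposits −€72B.
OMO purchase (from banks) €61 billion: reserves +€61B, deposits 0.
Totals: Δreserves = −€57B, Δdeposits = −€72B.
Δrequired reserves = 14% × −€72B = −€10.08B.
Δexcess reserves = Δreserves − Δrequired = −€57B − (−€10.08B) = -€46.92 billion.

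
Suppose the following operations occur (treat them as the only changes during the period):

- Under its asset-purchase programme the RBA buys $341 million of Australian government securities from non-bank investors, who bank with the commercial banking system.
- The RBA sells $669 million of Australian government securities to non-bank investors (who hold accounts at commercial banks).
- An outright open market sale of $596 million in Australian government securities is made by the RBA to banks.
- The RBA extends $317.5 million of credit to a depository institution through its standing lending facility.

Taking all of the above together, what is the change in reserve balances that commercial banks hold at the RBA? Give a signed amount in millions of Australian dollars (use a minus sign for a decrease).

RBA balance sheet:
  Assets:      Securities −$924M, Loans to banks +$317.5M
  Liabilities: Bank reserves −$606.5M
Commercial banking system:
  Assets:      Reserves at CB −$606.5M, Securities +$596M
  Liabilities: Checkable deposits −$328M, Borrowings from CB +$317.5M
So the change in reserve balances that commercial banks hold at the RBA is -$606.5 million.

-$606.5 million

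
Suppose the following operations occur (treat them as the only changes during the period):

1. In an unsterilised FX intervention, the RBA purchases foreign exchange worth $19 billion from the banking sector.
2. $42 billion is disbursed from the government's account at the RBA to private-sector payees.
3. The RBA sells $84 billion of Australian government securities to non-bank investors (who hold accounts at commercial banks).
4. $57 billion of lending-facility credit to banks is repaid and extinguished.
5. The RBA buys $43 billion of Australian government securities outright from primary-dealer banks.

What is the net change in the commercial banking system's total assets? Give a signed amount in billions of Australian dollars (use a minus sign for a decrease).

-$99 billion

FX purchase $19 billion: just an asset swap on bank balance sheets → 0.
Government spending $42 billion: bank balance sheets expand → +$42B.
Asset sale (to non-banks) $84 billion: bank balance sheets shrink → −$84B.
Discount-window repayment $57 billion: bank balance sheets shrink → −$57B.
OMO purchase (from banks) $43 billion: just an asset swap on bank balance sheets → 0.
Net: 0 + 42 − 84 − 57 + 0 = -$99 billion.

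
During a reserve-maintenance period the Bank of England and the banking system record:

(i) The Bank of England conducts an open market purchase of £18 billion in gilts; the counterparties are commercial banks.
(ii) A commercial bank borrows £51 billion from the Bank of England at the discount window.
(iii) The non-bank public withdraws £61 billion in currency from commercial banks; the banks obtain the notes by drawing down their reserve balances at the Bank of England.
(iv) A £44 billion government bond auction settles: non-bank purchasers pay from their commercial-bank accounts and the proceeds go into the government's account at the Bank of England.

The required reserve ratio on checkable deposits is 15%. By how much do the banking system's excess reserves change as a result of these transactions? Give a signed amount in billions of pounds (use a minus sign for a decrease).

OMO purchase (from banks) £18 billion: reserves +£18B, deposits 0.
Discount-window loan £51 billion: reserves +£51B, deposits 0.
Currency withdrawal £61 billion: reserves −£61B, deposits −£61B.
Government account inflow £44 billion: reserves −£44B, deposits −£44B.
Totals: Δreserves = −£36B, Δdeposits = −£105B.
Δrequired reserves = 15% × −£105B = −£15.75B.
Δexcess reserves = Δreserves − Δrequired = −£36B − (−£15.75B) = -£20.25 billion.

-£20.25 billion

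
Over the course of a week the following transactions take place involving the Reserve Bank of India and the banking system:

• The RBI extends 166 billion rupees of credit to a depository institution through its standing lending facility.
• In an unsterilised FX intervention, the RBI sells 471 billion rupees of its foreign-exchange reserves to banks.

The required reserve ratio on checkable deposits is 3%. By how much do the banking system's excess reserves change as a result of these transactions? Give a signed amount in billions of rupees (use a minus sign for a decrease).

Discount-window loan 166 billion rupees: reserves +166B, deposits 0.
FX sale 471 billion rupees: reserves −471B, deposits 0.
Totals: Δreserves = −305B, Δdeposits = 0.
Δrequired reserves = 3% × 0 = 0.
Δexcess reserves = Δreserves − Δrequired = −305B − (0) = -305 billion.

-305 billion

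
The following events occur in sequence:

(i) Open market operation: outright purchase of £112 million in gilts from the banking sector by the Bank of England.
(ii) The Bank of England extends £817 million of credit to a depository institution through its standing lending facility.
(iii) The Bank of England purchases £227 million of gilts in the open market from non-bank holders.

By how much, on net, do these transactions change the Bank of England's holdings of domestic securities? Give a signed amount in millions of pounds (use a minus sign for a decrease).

Bank of England balance sheet:
  Assets:      Securities +£339M, Loans to banks +£817M
  Liabilities: Bank reserves +£1156M
So the change in the Bank of England's holdings of domestic securities is +£339 million.

+£339 million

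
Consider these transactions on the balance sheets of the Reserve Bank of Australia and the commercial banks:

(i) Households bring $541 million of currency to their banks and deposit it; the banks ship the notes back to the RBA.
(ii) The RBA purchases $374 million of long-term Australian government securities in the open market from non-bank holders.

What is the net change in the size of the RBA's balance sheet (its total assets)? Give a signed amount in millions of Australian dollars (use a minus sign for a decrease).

RBA balance sheet:
  Assets:      Securities +$374M
  Liabilities: Bank reserves +$915M, Currency in circulation −$541M
Commercial banking system:
  Assets:      Reserves at CB +$915M
  Liabilities: Checkable deposits +$915M
Change in total RBA assets = +$374 million.

+$374 million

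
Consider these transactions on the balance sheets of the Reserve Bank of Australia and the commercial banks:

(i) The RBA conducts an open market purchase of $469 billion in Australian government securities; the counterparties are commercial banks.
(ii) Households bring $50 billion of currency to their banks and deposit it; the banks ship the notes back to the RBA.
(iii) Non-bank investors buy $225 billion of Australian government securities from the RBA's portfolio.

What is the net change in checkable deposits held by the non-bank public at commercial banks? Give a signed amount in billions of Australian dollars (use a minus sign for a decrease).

OMO purchase (from banks) $469 billion: the counterparty is a bank, so public deposits are unchanged → 0.
Currency deposit $50 billion: non-bank counterparties' bank balances rise → +$50B.
Asset sale (to non-banks) $225 billion: non-bank counterparties' bank balances fall → −$225B.
Net: 0 + 50 − 225 = -$175 billion.

-$175 billion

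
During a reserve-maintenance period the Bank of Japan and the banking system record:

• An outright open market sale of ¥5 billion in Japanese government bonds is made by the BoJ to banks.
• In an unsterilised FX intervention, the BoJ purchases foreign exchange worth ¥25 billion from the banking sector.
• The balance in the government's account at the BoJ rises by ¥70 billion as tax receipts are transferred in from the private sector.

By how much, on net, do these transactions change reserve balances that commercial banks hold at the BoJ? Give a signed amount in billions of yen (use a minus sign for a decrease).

-¥50 billion

OMO sale (to banks) ¥5 billion: the buying banks pay out of their reserve balances → −¥5B.
FX purchase ¥25 billion: the BoJ pays by crediting reserve accounts → +¥25B.
Government account inflow ¥70 billion: funds move from bank reserves into the government account → −¥70B.
Net: −5 + 25 − 70 = -¥50 billion.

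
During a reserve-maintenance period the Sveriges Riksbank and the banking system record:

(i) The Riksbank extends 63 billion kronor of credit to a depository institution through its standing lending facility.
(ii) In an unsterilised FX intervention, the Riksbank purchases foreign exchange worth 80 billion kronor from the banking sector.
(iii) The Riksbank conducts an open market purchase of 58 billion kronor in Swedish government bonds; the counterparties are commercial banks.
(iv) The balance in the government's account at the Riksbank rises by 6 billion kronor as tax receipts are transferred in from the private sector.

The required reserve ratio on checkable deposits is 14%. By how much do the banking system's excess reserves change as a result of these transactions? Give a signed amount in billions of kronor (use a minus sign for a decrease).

Discount-window loan 63 billion kronor: reserves +63B, deposits 0.
FX purchase 80 billion kronor: reserves +80B, deposits 0.
OMO purchase (from banks) 58 billion kronor: reserves +58B, deposits 0.
Government account inflow 6 billion kronor: reserves −6B, deposits −6B.
Totals: Δreserves = +195B, Δdeposits = −6B.
Δrequired reserves = 14% × −6B = −0.84B.
Δexcess reserves = Δreserves − Δrequired = +195B − (−0.84B) = +195.84 billion.

+195.84 billion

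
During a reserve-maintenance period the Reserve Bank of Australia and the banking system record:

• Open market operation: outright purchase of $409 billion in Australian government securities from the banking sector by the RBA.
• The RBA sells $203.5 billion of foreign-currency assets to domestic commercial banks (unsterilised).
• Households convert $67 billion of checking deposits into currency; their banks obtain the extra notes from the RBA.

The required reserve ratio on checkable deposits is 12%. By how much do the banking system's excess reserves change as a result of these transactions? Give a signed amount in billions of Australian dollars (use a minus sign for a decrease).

+$146.54 billion

OMO purchase (from banks) $409 billion: reserves +$409B, deposits 0.
FX sale $203.5 billion: reserves −$203.5B, deposits 0.
Currency withdrawal $67 billion: reserves −$67B, deposits −$67B.
Totals: Δreserves = +$138.5B, Δdeposits = −$67B.
Δrequired reserves = 12% × −$67B = −$8.04B.
Δexcess reserves = Δreserves − Δrequired = +$138.5B − (−$8.04B) = +$146.54 billion.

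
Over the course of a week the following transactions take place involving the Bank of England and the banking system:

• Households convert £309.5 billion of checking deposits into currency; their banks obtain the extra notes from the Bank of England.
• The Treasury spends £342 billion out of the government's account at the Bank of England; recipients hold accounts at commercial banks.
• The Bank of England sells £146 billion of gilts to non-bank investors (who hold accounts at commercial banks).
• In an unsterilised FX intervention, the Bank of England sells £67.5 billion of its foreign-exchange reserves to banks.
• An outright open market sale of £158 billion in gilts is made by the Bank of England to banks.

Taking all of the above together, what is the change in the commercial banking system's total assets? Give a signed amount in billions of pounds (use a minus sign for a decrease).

-£113.5 billion

Currency withdrawal £309.5 billion: bank balance sheets shrink → −£309.5B.
Government spending £342 billion: bank balance sheets expand → +£342B.
Asset sale (to non-banks) £146 billion: bank balance sheets shrink → −£146B.
FX sale £67.5 billion: just an asset swap on bank balance sheets → 0.
OMO sale (to banks) £158 billion: just an asset swap on bank balance sheets → 0.
Net: −309.5 + 342 − 146 + 0 + 0 = -£113.5 billion.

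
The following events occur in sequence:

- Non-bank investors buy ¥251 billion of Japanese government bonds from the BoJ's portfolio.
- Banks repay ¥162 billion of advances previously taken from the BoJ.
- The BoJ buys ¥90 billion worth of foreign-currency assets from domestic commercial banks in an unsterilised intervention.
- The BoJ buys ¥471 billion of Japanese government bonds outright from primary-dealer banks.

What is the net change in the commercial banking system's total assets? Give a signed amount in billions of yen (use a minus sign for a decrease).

-¥413 billion

BoJ balance sheet:
  Assets:      Securities +¥220B, Loans to banks −¥162B, Foreign assets +¥90B
  Liabilities: Bank reserves +¥148B
Commercial banking system:
  Assets:      Reserves at CB +¥148B, Securities −¥471B, Foreign assets −¥90B
  Liabilities: Checkable deposits −¥251B, Borrowings from CB −¥162B
Change in total bank assets = -¥413 billion.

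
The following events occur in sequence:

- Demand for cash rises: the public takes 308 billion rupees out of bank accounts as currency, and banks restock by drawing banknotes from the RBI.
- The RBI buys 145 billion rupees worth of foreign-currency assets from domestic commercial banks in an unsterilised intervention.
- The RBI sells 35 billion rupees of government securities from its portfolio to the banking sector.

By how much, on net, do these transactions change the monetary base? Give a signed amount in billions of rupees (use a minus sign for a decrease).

+110 billion

Currency withdrawal 308 billion rupees: just a shift between currency and reserves — both are base money → 0.
FX purchase 145 billion rupees: RBI balance sheet expands → +145B.
OMO sale (to banks) 35 billion rupees: RBI balance sheet contracts → −35B.
Net: 0 + 145 − 35 = +110 billion.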